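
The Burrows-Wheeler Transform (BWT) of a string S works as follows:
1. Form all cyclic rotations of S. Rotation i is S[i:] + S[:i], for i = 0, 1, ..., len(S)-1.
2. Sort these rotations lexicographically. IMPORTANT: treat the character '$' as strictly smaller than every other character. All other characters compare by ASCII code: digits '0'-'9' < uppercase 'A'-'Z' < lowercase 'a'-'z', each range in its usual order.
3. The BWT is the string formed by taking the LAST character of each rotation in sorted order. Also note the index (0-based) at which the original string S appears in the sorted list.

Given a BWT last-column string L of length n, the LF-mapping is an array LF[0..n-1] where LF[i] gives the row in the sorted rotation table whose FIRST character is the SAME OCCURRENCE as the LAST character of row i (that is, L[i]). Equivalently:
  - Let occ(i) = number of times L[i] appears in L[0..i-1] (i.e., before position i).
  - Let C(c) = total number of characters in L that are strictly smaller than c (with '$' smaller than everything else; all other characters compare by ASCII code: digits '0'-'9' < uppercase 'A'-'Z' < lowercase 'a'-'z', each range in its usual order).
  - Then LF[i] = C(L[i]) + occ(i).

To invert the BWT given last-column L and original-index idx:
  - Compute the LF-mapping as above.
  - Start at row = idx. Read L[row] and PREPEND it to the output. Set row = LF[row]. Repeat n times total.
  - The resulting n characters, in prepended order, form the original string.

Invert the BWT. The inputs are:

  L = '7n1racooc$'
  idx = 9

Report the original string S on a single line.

LF mapping: 2 6 1 9 3 4 7 8 5 0
Walk LF starting at row 9, prepending L[row]:
  step 1: row=9, L[9]='$', prepend. Next row=LF[9]=0
  step 2: row=0, L[0]='7', prepend. Next row=LF[0]=2
  step 3: row=2, L[2]='1', prepend. Next row=LF[2]=1
  step 4: row=1, L[1]='n', prepend. Next row=LF[1]=6
  step 5: row=6, L[6]='o', prepend. Next row=LF[6]=7
  step 6: row=7, L[7]='o', prepend. Next row=LF[7]=8
  step 7: row=8, L[8]='c', prepend. Next row=LF[8]=5
  step 8: row=5, L[5]='c', prepend. Next row=LF[5]=4
  step 9: row=4, L[4]='a', prepend. Next row=LF[4]=3
  step 10: row=3, L[3]='r', prepend. Next row=LF[3]=9
Reversed output: raccoon17$

Answer: raccoon17$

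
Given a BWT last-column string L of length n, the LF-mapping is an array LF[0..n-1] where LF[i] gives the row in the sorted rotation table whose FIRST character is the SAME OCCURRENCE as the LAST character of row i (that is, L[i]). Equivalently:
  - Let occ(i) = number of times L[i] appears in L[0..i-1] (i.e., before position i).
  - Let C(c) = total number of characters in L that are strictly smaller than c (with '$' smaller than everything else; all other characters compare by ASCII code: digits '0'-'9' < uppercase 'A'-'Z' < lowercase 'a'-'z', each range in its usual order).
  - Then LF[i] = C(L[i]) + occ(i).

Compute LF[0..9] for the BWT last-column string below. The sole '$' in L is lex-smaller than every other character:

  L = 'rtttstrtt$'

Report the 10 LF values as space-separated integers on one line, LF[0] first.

Answer: 1 4 5 6 3 7 2 8 9 0

Derivation:
Char counts: '$':1, 'r':2, 's':1, 't':6
C (first-col start): C('$')=0, C('r')=1, C('s')=3, C('t')=4
L[0]='r': occ=0, LF[0]=C('r')+0=1+0=1
L[1]='t': occ=0, LF[1]=C('t')+0=4+0=4
L[2]='t': occ=1, LF[2]=C('t')+1=4+1=5
L[3]='t': occ=2, LF[3]=C('t')+2=4+2=6
L[4]='s': occ=0, LF[4]=C('s')+0=3+0=3
L[5]='t': occ=3, LF[5]=C('t')+3=4+3=7
L[6]='r': occ=1, LF[6]=C('r')+1=1+1=2
L[7]='t': occ=4, LF[7]=C('t')+4=4+4=8
L[8]='t': occ=5, LF[8]=C('t')+5=4+5=9
L[9]='$': occ=0, LF[9]=C('$')+0=0+0=0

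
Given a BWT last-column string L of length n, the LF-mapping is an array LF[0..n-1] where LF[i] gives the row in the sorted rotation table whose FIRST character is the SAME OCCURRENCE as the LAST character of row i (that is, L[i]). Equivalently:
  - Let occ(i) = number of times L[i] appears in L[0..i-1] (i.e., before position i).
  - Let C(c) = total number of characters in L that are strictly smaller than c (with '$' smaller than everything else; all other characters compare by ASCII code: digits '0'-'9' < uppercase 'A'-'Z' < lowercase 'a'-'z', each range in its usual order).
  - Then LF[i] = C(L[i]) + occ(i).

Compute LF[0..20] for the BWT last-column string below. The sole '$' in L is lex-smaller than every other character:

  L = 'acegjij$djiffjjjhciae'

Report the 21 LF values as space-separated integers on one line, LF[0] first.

Answer: 1 3 6 10 15 12 16 0 5 17 13 8 9 18 19 20 11 4 14 2 7

Derivation:
Char counts: '$':1, 'a':2, 'c':2, 'd':1, 'e':2, 'f':2, 'g':1, 'h':1, 'i':3, 'j':6
C (first-col start): C('$')=0, C('a')=1, C('c')=3, C('d')=5, C('e')=6, C('f')=8, C('g')=10, C('h')=11, C('i')=12, C('j')=15
L[0]='a': occ=0, LF[0]=C('a')+0=1+0=1
L[1]='c': occ=0, LF[1]=C('c')+0=3+0=3
L[2]='e': occ=0, LF[2]=C('e')+0=6+0=6
L[3]='g': occ=0, LF[3]=C('g')+0=10+0=10
L[4]='j': occ=0, LF[4]=C('j')+0=15+0=15
L[5]='i': occ=0, LF[5]=C('i')+0=12+0=12
L[6]='j': occ=1, LF[6]=C('j')+1=15+1=16
L[7]='$': occ=0, LF[7]=C('$')+0=0+0=0
L[8]='d': occ=0, LF[8]=C('d')+0=5+0=5
L[9]='j': occ=2, LF[9]=C('j')+2=15+2=17
L[10]='i': occ=1, LF[10]=C('i')+1=12+1=13
L[11]='f': occ=0, LF[11]=C('f')+0=8+0=8
L[12]='f': occ=1, LF[12]=C('f')+1=8+1=9
L[13]='j': occ=3, LF[13]=C('j')+3=15+3=18
L[14]='j': occ=4, LF[14]=C('j')+4=15+4=19
L[15]='j': occ=5, LF[15]=C('j')+5=15+5=20
L[16]='h': occ=0, LF[16]=C('h')+0=11+0=11
L[17]='c': occ=1, LF[17]=C('c')+1=3+1=4
L[18]='i': occ=2, LF[18]=C('i')+2=12+2=14
L[19]='a': occ=1, LF[19]=C('a')+1=1+1=2
L[20]='e': occ=1, LF[20]=C('e')+1=6+1=7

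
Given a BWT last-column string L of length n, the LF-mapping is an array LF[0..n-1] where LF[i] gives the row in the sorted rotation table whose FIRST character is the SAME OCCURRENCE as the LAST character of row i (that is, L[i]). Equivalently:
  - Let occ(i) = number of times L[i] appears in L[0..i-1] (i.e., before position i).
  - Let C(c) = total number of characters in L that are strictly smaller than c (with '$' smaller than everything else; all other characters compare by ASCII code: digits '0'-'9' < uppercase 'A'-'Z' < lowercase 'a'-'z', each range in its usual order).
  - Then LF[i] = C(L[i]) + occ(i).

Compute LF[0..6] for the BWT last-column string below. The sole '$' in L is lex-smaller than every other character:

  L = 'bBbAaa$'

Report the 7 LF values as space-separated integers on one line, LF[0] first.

Answer: 5 2 6 1 3 4 0

Derivation:
Char counts: '$':1, 'A':1, 'B':1, 'a':2, 'b':2
C (first-col start): C('$')=0, C('A')=1, C('B')=2, C('a')=3, C('b')=5
L[0]='b': occ=0, LF[0]=C('b')+0=5+0=5
L[1]='B': occ=0, LF[1]=C('B')+0=2+0=2
L[2]='b': occ=1, LF[2]=C('b')+1=5+1=6
L[3]='A': occ=0, LF[3]=C('A')+0=1+0=1
L[4]='a': occ=0, LF[4]=C('a')+0=3+0=3
L[5]='a': occ=1, LF[5]=C('a')+1=3+1=4
L[6]='$': occ=0, LF[6]=C('$')+0=0+0=0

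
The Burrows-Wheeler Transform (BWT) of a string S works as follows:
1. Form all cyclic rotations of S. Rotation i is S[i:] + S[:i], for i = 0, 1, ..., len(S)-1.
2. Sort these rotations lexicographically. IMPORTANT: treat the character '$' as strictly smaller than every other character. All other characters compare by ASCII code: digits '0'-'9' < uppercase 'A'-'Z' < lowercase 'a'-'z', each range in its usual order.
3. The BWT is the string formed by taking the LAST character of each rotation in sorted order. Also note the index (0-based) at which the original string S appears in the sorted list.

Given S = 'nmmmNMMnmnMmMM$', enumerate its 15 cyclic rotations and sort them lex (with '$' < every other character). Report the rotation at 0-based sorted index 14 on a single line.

Answer: nmnMmMM$nmmmNMM

Derivation:
All 15 rotations (rotation i = S[i:]+S[:i]):
  rot[0] = nmmmNMMnmnMmMM$
  rot[1] = mmmNMMnmnMmMM$n
  rot[2] = mmNMMnmnMmMM$nm
  rot[3] = mNMMnmnMmMM$nmm
  rot[4] = NMMnmnMmMM$nmmm
  rot[5] = MMnmnMmMM$nmmmN
  rot[6] = MnmnMmMM$nmmmNM
  rot[7] = nmnMmMM$nmmmNMM
  rot[8] = mnMmMM$nmmmNMMn
  rot[9] = nMmMM$nmmmNMMnm
  rot[10] = MmMM$nmmmNMMnmn
  rot[11] = mMM$nmmmNMMnmnM
  rot[12] = MM$nmmmNMMnmnMm
  rot[13] = M$nmmmNMMnmnMmM
  rot[14] = $nmmmNMMnmnMmMM
Sorted (with $ < everything):
  sorted[0] = $nmmmNMMnmnMmMM
  sorted[1] = M$nmmmNMMnmnMmM
  sorted[2] = MM$nmmmNMMnmnMm
  sorted[3] = MMnmnMmMM$nmmmN
  sorted[4] = MmMM$nmmmNMMnmn
  sorted[5] = MnmnMmMM$nmmmNM
  sorted[6] = NMMnmnMmMM$nmmm
  sorted[7] = mMM$nmmmNMMnmnM
  sorted[8] = mNMMnmnMmMM$nmm
  sorted[9] = mmNMMnmnMmMM$nm
  sorted[10] = mmmNMMnmnMmMM$n
  sorted[11] = mnMmMM$nmmmNMMn
  sorted[12] = nMmMM$nmmmNMMnm
  sorted[13] = nmmmNMMnmnMmMM$
  sorted[14] = nmnMmMM$nmmmNMM
sorted[14] = nmnMmMM$nmmmNMM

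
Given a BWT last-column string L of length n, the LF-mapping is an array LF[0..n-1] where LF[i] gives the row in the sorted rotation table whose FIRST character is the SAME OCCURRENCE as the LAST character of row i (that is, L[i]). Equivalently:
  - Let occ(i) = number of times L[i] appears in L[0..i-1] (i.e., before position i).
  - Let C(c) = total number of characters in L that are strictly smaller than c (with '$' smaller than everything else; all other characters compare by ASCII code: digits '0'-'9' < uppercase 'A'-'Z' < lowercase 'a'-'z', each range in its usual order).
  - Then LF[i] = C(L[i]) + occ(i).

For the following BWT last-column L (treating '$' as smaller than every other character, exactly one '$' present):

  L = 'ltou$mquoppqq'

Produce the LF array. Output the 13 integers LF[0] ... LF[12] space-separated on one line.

Answer: 1 10 3 11 0 2 7 12 4 5 6 8 9

Derivation:
Char counts: '$':1, 'l':1, 'm':1, 'o':2, 'p':2, 'q':3, 't':1, 'u':2
C (first-col start): C('$')=0, C('l')=1, C('m')=2, C('o')=3, C('p')=5, C('q')=7, C('t')=10, C('u')=11
L[0]='l': occ=0, LF[0]=C('l')+0=1+0=1
L[1]='t': occ=0, LF[1]=C('t')+0=10+0=10
L[2]='o': occ=0, LF[2]=C('o')+0=3+0=3
L[3]='u': occ=0, LF[3]=C('u')+0=11+0=11
L[4]='$': occ=0, LF[4]=C('$')+0=0+0=0
L[5]='m': occ=0, LF[5]=C('m')+0=2+0=2
L[6]='q': occ=0, LF[6]=C('q')+0=7+0=7
L[7]='u': occ=1, LF[7]=C('u')+1=11+1=12
L[8]='o': occ=1, LF[8]=C('o')+1=3+1=4
L[9]='p': occ=0, LF[9]=C('p')+0=5+0=5
L[10]='p': occ=1, LF[10]=C('p')+1=5+1=6
L[11]='q': occ=1, LF[11]=C('q')+1=7+1=8
L[12]='q': occ=2, LF[12]=C('q')+2=7+2=9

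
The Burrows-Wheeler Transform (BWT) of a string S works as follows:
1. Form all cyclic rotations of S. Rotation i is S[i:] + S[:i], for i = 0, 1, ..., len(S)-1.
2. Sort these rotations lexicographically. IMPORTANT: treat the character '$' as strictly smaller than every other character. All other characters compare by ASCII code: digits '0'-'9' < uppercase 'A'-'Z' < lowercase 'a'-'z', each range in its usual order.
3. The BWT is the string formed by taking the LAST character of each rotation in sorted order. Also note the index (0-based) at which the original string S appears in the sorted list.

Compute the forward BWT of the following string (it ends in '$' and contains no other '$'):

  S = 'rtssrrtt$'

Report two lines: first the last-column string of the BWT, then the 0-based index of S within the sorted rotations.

All 9 rotations (rotation i = S[i:]+S[:i]):
  rot[0] = rtssrrtt$
  rot[1] = tssrrtt$r
  rot[2] = ssrrtt$rt
  rot[3] = srrtt$rts
  rot[4] = rrtt$rtss
  rot[5] = rtt$rtssr
  rot[6] = tt$rtssrr
  rot[7] = t$rtssrrt
  rot[8] = $rtssrrtt
Sorted (with $ < everything):
  sorted[0] = $rtssrrtt  (last char: 't')
  sorted[1] = rrtt$rtss  (last char: 's')
  sorted[2] = rtssrrtt$  (last char: '$')
  sorted[3] = rtt$rtssr  (last char: 'r')
  sorted[4] = srrtt$rts  (last char: 's')
  sorted[5] = ssrrtt$rt  (last char: 't')
  sorted[6] = t$rtssrrt  (last char: 't')
  sorted[7] = tssrrtt$r  (last char: 'r')
  sorted[8] = tt$rtssrr  (last char: 'r')
Last column: ts$rsttrr
Original string S is at sorted index 2

Answer: ts$rsttrr
2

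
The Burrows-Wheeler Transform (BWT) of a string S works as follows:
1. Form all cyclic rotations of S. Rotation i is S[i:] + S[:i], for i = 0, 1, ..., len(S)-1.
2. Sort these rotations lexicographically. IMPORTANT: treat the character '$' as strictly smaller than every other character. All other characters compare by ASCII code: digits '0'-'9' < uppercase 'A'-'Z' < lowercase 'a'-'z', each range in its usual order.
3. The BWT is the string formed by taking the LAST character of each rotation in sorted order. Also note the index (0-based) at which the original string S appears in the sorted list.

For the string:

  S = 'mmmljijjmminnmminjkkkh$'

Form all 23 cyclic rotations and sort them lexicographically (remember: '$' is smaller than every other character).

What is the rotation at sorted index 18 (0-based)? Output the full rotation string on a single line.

Answer: mmljijjmminnmminjkkkh$m

Derivation:
All 23 rotations (rotation i = S[i:]+S[:i]):
  rot[0] = mmmljijjmminnmminjkkkh$
  rot[1] = mmljijjmminnmminjkkkh$m
  rot[2] = mljijjmminnmminjkkkh$mm
  rot[3] = ljijjmminnmminjkkkh$mmm
  rot[4] = jijjmminnmminjkkkh$mmml
  rot[5] = ijjmminnmminjkkkh$mmmlj
  rot[6] = jjmminnmminjkkkh$mmmlji
  rot[7] = jmminnmminjkkkh$mmmljij
  rot[8] = mminnmminjkkkh$mmmljijj
  rot[9] = minnmminjkkkh$mmmljijjm
  rot[10] = innmminjkkkh$mmmljijjmm
  rot[11] = nnmminjkkkh$mmmljijjmmi
  rot[12] = nmminjkkkh$mmmljijjmmin
  rot[13] = mminjkkkh$mmmljijjmminn
  rot[14] = minjkkkh$mmmljijjmminnm
  rot[15] = injkkkh$mmmljijjmminnmm
  rot[16] = njkkkh$mmmljijjmminnmmi
  rot[17] = jkkkh$mmmljijjmminnmmin
  rot[18] = kkkh$mmmljijjmminnmminj
  rot[19] = kkh$mmmljijjmminnmminjk
  rot[20] = kh$mmmljijjmminnmminjkk
  rot[21] = h$mmmljijjmminnmminjkkk
  rot[22] = $mmmljijjmminnmminjkkkh
Sorted (with $ < everything):
  sorted[0] = $mmmljijjmminnmminjkkkh
  sorted[1] = h$mmmljijjmminnmminjkkk
  sorted[2] = ijjmminnmminjkkkh$mmmlj
  sorted[3] = injkkkh$mmmljijjmminnmm
  sorted[4] = innmminjkkkh$mmmljijjmm
  sorted[5] = jijjmminnmminjkkkh$mmml
  sorted[6] = jjmminnmminjkkkh$mmmlji
  sorted[7] = jkkkh$mmmljijjmminnmmin
  sorted[8] = jmminnmminjkkkh$mmmljij
  sorted[9] = kh$mmmljijjmminnmminjkk
  sorted[10] = kkh$mmmljijjmminnmminjk
  sorted[11] = kkkh$mmmljijjmminnmminj
  sorted[12] = ljijjmminnmminjkkkh$mmm
  sorted[13] = minjkkkh$mmmljijjmminnm
  sorted[14] = minnmminjkkkh$mmmljijjm
  sorted[15] = mljijjmminnmminjkkkh$mm
  sorted[16] = mminjkkkh$mmmljijjmminn
  sorted[17] = mminnmminjkkkh$mmmljijj
  sorted[18] = mmljijjmminnmminjkkkh$m
  sorted[19] = mmmljijjmminnmminjkkkh$
  sorted[20] = njkkkh$mmmljijjmminnmmi
  sorted[21] = nmminjkkkh$mmmljijjmmin
  sorted[22] = nnmminjkkkh$mmmljijjmmi
sorted[18] = mmljijjmminnmminjkkkh$m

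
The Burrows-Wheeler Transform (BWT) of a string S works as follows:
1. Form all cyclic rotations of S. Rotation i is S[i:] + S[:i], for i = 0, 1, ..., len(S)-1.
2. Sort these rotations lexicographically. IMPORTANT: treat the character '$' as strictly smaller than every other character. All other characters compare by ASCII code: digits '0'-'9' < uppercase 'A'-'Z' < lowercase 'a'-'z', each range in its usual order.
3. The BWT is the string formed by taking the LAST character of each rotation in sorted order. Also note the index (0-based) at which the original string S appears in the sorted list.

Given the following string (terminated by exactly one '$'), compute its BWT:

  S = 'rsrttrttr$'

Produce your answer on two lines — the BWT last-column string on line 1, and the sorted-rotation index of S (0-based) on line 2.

All 10 rotations (rotation i = S[i:]+S[:i]):
  rot[0] = rsrttrttr$
  rot[1] = srttrttr$r
  rot[2] = rttrttr$rs
  rot[3] = ttrttr$rsr
  rot[4] = trttr$rsrt
  rot[5] = rttr$rsrtt
  rot[6] = ttr$rsrttr
  rot[7] = tr$rsrttrt
  rot[8] = r$rsrttrtt
  rot[9] = $rsrttrttr
Sorted (with $ < everything):
  sorted[0] = $rsrttrttr  (last char: 'r')
  sorted[1] = r$rsrttrtt  (last char: 't')
  sorted[2] = rsrttrttr$  (last char: '$')
  sorted[3] = rttr$rsrtt  (last char: 't')
  sorted[4] = rttrttr$rs  (last char: 's')
  sorted[5] = srttrttr$r  (last char: 'r')
  sorted[6] = tr$rsrttrt  (last char: 't')
  sorted[7] = trttr$rsrt  (last char: 't')
  sorted[8] = ttr$rsrttr  (last char: 'r')
  sorted[9] = ttrttr$rsr  (last char: 'r')
Last column: rt$tsrttrr
Original string S is at sorted index 2

Answer: rt$tsrttrr
2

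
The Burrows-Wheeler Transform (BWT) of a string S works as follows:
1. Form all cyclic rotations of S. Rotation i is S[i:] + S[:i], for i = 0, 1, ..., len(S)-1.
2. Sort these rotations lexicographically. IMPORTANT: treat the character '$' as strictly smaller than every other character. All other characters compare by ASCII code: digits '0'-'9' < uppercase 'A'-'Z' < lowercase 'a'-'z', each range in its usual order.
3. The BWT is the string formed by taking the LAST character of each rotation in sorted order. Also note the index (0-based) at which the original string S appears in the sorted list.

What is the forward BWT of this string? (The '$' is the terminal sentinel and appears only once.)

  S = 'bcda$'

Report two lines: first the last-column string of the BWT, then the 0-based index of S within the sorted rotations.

All 5 rotations (rotation i = S[i:]+S[:i]):
  rot[0] = bcda$
  rot[1] = cda$b
  rot[2] = da$bc
  rot[3] = a$bcd
  rot[4] = $bcda
Sorted (with $ < everything):
  sorted[0] = $bcda  (last char: 'a')
  sorted[1] = a$bcd  (last char: 'd')
  sorted[2] = bcda$  (last char: '$')
  sorted[3] = cda$b  (last char: 'b')
  sorted[4] = da$bc  (last char: 'c')
Last column: ad$bc
Original string S is at sorted index 2

Answer: ad$bc
2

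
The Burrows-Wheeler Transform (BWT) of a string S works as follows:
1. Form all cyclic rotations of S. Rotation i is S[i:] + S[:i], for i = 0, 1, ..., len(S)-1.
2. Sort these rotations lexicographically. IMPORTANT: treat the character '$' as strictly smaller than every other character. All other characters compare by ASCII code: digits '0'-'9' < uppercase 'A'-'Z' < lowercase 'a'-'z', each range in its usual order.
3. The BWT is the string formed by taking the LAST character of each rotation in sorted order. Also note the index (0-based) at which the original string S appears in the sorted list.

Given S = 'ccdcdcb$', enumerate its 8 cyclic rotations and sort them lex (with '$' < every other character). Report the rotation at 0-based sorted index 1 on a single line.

All 8 rotations (rotation i = S[i:]+S[:i]):
  rot[0] = ccdcdcb$
  rot[1] = cdcdcb$c
  rot[2] = dcdcb$cc
  rot[3] = cdcb$ccd
  rot[4] = dcb$ccdc
  rot[5] = cb$ccdcd
  rot[6] = b$ccdcdc
  rot[7] = $ccdcdcb
Sorted (with $ < everything):
  sorted[0] = $ccdcdcb
  sorted[1] = b$ccdcdc
  sorted[2] = cb$ccdcd
  sorted[3] = ccdcdcb$
  sorted[4] = cdcb$ccd
  sorted[5] = cdcdcb$c
  sorted[6] = dcb$ccdc
  sorted[7] = dcdcb$cc
sorted[1] = b$ccdcdc

Answer: b$ccdcdc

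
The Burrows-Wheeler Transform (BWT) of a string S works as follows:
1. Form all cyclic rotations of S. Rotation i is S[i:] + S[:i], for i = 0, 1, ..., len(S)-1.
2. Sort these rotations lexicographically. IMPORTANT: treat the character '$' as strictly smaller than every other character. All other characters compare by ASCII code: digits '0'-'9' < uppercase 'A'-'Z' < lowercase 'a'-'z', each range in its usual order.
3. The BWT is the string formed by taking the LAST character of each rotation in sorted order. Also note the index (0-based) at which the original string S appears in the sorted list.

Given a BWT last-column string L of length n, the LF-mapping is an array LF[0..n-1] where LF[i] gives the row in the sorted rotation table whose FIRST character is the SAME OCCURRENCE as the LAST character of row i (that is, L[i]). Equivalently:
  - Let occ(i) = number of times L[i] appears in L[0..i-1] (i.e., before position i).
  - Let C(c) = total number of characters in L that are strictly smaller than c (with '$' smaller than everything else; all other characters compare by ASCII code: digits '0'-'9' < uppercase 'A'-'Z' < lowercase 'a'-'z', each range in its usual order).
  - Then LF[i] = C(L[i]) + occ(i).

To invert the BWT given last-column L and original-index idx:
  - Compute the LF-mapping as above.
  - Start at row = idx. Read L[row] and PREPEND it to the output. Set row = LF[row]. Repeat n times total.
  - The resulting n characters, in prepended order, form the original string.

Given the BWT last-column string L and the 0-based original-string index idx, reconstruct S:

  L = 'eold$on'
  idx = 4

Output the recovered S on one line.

LF mapping: 2 5 3 1 0 6 4
Walk LF starting at row 4, prepending L[row]:
  step 1: row=4, L[4]='$', prepend. Next row=LF[4]=0
  step 2: row=0, L[0]='e', prepend. Next row=LF[0]=2
  step 3: row=2, L[2]='l', prepend. Next row=LF[2]=3
  step 4: row=3, L[3]='d', prepend. Next row=LF[3]=1
  step 5: row=1, L[1]='o', prepend. Next row=LF[1]=5
  step 6: row=5, L[5]='o', prepend. Next row=LF[5]=6
  step 7: row=6, L[6]='n', prepend. Next row=LF[6]=4
Reversed output: noodle$

Answer: noodle$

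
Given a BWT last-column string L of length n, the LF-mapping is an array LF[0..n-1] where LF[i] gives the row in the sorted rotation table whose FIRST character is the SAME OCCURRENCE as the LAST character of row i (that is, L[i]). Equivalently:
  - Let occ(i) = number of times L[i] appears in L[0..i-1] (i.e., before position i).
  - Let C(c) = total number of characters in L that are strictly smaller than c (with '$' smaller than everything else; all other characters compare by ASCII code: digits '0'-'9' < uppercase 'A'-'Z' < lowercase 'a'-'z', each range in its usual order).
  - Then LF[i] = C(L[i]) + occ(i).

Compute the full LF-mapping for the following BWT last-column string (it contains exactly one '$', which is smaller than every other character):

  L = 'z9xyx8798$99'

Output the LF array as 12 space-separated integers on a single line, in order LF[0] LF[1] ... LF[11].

Char counts: '$':1, '7':1, '8':2, '9':4, 'x':2, 'y':1, 'z':1
C (first-col start): C('$')=0, C('7')=1, C('8')=2, C('9')=4, C('x')=8, C('y')=10, C('z')=11
L[0]='z': occ=0, LF[0]=C('z')+0=11+0=11
L[1]='9': occ=0, LF[1]=C('9')+0=4+0=4
L[2]='x': occ=0, LF[2]=C('x')+0=8+0=8
L[3]='y': occ=0, LF[3]=C('y')+0=10+0=10
L[4]='x': occ=1, LF[4]=C('x')+1=8+1=9
L[5]='8': occ=0, LF[5]=C('8')+0=2+0=2
L[6]='7': occ=0, LF[6]=C('7')+0=1+0=1
L[7]='9': occ=1, LF[7]=C('9')+1=4+1=5
L[8]='8': occ=1, LF[8]=C('8')+1=2+1=3
L[9]='$': occ=0, LF[9]=C('$')+0=0+0=0
L[10]='9': occ=2, LF[10]=C('9')+2=4+2=6
L[11]='9': occ=3, LF[11]=C('9')+3=4+3=7

Answer: 11 4 8 10 9 2 1 5 3 0 6 7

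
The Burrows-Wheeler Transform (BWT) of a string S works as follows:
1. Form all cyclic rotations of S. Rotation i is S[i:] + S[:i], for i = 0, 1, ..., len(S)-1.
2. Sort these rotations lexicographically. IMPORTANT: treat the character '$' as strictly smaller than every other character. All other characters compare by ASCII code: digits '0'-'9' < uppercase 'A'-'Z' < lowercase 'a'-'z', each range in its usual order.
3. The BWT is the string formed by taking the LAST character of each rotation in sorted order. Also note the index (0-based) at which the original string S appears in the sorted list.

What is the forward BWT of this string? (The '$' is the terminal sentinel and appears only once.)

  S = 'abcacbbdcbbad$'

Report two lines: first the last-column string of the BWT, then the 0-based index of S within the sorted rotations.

All 14 rotations (rotation i = S[i:]+S[:i]):
  rot[0] = abcacbbdcbbad$
  rot[1] = bcacbbdcbbad$a
  rot[2] = cacbbdcbbad$ab
  rot[3] = acbbdcbbad$abc
  rot[4] = cbbdcbbad$abca
  rot[5] = bbdcbbad$abcac
  rot[6] = bdcbbad$abcacb
  rot[7] = dcbbad$abcacbb
  rot[8] = cbbad$abcacbbd
  rot[9] = bbad$abcacbbdc
  rot[10] = bad$abcacbbdcb
  rot[11] = ad$abcacbbdcbb
  rot[12] = d$abcacbbdcbba
  rot[13] = $abcacbbdcbbad
Sorted (with $ < everything):
  sorted[0] = $abcacbbdcbbad  (last char: 'd')
  sorted[1] = abcacbbdcbbad$  (last char: '$')
  sorted[2] = acbbdcbbad$abc  (last char: 'c')
  sorted[3] = ad$abcacbbdcbb  (last char: 'b')
  sorted[4] = bad$abcacbbdcb  (last char: 'b')
  sorted[5] = bbad$abcacbbdc  (last char: 'c')
  sorted[6] = bbdcbbad$abcac  (last char: 'c')
  sorted[7] = bcacbbdcbbad$a  (last char: 'a')
  sorted[8] = bdcbbad$abcacb  (last char: 'b')
  sorted[9] = cacbbdcbbad$ab  (last char: 'b')
  sorted[10] = cbbad$abcacbbd  (last char: 'd')
  sorted[11] = cbbdcbbad$abca  (last char: 'a')
  sorted[12] = d$abcacbbdcbba  (last char: 'a')
  sorted[13] = dcbbad$abcacbb  (last char: 'b')
Last column: d$cbbccabbdaab
Original string S is at sorted index 1

Answer: d$cbbccabbdaab
1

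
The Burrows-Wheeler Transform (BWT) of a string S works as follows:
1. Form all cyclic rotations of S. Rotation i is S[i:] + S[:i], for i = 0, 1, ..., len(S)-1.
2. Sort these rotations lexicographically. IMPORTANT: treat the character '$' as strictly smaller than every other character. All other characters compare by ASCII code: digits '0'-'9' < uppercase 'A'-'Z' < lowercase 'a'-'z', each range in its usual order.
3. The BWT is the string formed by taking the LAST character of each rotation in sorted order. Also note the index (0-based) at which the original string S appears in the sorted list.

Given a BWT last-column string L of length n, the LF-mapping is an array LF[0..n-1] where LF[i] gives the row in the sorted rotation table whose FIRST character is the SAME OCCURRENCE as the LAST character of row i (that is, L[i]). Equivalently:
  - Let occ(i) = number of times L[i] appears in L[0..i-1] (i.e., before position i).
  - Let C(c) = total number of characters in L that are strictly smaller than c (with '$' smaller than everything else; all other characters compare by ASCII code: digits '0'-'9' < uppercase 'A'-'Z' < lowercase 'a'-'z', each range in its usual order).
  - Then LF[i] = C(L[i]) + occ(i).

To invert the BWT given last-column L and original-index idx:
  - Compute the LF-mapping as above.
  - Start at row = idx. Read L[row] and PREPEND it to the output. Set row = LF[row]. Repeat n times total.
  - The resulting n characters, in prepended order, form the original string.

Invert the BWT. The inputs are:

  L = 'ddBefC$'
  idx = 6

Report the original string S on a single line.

LF mapping: 3 4 1 5 6 2 0
Walk LF starting at row 6, prepending L[row]:
  step 1: row=6, L[6]='$', prepend. Next row=LF[6]=0
  step 2: row=0, L[0]='d', prepend. Next row=LF[0]=3
  step 3: row=3, L[3]='e', prepend. Next row=LF[3]=5
  step 4: row=5, L[5]='C', prepend. Next row=LF[5]=2
  step 5: row=2, L[2]='B', prepend. Next row=LF[2]=1
  step 6: row=1, L[1]='d', prepend. Next row=LF[1]=4
  step 7: row=4, L[4]='f', prepend. Next row=LF[4]=6
Reversed output: fdBCed$

Answer: fdBCed$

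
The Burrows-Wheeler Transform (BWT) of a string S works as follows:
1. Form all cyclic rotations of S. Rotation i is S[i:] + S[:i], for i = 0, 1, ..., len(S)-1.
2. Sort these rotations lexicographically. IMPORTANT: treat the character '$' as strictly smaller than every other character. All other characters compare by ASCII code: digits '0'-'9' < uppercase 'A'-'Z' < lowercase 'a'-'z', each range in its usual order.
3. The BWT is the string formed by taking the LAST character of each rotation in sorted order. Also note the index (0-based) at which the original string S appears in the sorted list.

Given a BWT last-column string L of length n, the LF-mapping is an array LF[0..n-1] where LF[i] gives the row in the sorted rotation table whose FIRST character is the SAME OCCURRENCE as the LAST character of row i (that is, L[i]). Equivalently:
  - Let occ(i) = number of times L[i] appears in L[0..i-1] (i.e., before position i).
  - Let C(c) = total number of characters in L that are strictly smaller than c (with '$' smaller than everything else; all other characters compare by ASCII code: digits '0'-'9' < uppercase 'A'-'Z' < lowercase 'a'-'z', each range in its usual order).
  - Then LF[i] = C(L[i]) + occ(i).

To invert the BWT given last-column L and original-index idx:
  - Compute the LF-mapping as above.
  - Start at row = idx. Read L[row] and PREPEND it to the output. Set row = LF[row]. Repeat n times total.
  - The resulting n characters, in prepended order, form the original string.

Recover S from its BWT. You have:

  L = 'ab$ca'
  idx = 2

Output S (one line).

Answer: acba$

Derivation:
LF mapping: 1 3 0 4 2
Walk LF starting at row 2, prepending L[row]:
  step 1: row=2, L[2]='$', prepend. Next row=LF[2]=0
  step 2: row=0, L[0]='a', prepend. Next row=LF[0]=1
  step 3: row=1, L[1]='b', prepend. Next row=LF[1]=3
  step 4: row=3, L[3]='c', prepend. Next row=LF[3]=4
  step 5: row=4, L[4]='a', prepend. Next row=LF[4]=2
Reversed output: acba$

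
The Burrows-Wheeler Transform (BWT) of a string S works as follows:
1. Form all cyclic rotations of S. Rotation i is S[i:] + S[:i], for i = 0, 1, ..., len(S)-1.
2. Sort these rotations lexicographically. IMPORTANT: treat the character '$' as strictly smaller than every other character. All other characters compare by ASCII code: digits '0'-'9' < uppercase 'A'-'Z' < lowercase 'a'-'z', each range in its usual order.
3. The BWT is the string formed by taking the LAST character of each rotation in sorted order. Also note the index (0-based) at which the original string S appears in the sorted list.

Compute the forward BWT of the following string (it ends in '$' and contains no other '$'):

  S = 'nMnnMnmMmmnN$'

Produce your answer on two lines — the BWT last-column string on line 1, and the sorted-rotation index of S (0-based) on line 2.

All 13 rotations (rotation i = S[i:]+S[:i]):
  rot[0] = nMnnMnmMmmnN$
  rot[1] = MnnMnmMmmnN$n
  rot[2] = nnMnmMmmnN$nM
  rot[3] = nMnmMmmnN$nMn
  rot[4] = MnmMmmnN$nMnn
  rot[5] = nmMmmnN$nMnnM
  rot[6] = mMmmnN$nMnnMn
  rot[7] = MmmnN$nMnnMnm
  rot[8] = mmnN$nMnnMnmM
  rot[9] = mnN$nMnnMnmMm
  rot[10] = nN$nMnnMnmMmm
  rot[11] = N$nMnnMnmMmmn
  rot[12] = $nMnnMnmMmmnN
Sorted (with $ < everything):
  sorted[0] = $nMnnMnmMmmnN  (last char: 'N')
  sorted[1] = MmmnN$nMnnMnm  (last char: 'm')
  sorted[2] = MnmMmmnN$nMnn  (last char: 'n')
  sorted[3] = MnnMnmMmmnN$n  (last char: 'n')
  sorted[4] = N$nMnnMnmMmmn  (last char: 'n')
  sorted[5] = mMmmnN$nMnnMn  (last char: 'n')
  sorted[6] = mmnN$nMnnMnmM  (last char: 'M')
  sorted[7] = mnN$nMnnMnmMm  (last char: 'm')
  sorted[8] = nMnmMmmnN$nMn  (last char: 'n')
  sorted[9] = nMnnMnmMmmnN$  (last char: '$')
  sorted[10] = nN$nMnnMnmMmm  (last char: 'm')
  sorted[11] = nmMmmnN$nMnnM  (last char: 'M')
  sorted[12] = nnMnmMmmnN$nM  (last char: 'M')
Last column: NmnnnnMmn$mMM
Original string S is at sorted index 9

Answer: NmnnnnMmn$mMM
9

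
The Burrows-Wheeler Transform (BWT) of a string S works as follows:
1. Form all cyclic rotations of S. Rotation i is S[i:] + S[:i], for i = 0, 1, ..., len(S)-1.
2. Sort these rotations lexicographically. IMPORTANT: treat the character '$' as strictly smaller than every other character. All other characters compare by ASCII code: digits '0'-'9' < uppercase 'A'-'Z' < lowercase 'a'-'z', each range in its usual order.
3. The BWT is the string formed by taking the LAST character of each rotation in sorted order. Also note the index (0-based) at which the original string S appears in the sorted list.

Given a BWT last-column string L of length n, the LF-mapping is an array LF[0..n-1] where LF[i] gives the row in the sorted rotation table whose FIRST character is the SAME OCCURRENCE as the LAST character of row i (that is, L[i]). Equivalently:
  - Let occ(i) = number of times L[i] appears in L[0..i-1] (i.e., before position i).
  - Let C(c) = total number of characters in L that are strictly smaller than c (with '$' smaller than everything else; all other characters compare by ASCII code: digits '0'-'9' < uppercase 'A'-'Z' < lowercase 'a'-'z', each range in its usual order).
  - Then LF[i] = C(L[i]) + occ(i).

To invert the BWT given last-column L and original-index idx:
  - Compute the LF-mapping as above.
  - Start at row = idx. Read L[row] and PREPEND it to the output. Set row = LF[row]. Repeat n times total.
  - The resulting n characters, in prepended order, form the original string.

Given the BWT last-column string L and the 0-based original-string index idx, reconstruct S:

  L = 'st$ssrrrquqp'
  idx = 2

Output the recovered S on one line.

LF mapping: 7 10 0 8 9 4 5 6 2 11 3 1
Walk LF starting at row 2, prepending L[row]:
  step 1: row=2, L[2]='$', prepend. Next row=LF[2]=0
  step 2: row=0, L[0]='s', prepend. Next row=LF[0]=7
  step 3: row=7, L[7]='r', prepend. Next row=LF[7]=6
  step 4: row=6, L[6]='r', prepend. Next row=LF[6]=5
  step 5: row=5, L[5]='r', prepend. Next row=LF[5]=4
  step 6: row=4, L[4]='s', prepend. Next row=LF[4]=9
  step 7: row=9, L[9]='u', prepend. Next row=LF[9]=11
  step 8: row=11, L[11]='p', prepend. Next row=LF[11]=1
  step 9: row=1, L[1]='t', prepend. Next row=LF[1]=10
  step 10: row=10, L[10]='q', prepend. Next row=LF[10]=3
  step 11: row=3, L[3]='s', prepend. Next row=LF[3]=8
  step 12: row=8, L[8]='q', prepend. Next row=LF[8]=2
Reversed output: qsqtpusrrrs$

Answer: qsqtpusrrrs$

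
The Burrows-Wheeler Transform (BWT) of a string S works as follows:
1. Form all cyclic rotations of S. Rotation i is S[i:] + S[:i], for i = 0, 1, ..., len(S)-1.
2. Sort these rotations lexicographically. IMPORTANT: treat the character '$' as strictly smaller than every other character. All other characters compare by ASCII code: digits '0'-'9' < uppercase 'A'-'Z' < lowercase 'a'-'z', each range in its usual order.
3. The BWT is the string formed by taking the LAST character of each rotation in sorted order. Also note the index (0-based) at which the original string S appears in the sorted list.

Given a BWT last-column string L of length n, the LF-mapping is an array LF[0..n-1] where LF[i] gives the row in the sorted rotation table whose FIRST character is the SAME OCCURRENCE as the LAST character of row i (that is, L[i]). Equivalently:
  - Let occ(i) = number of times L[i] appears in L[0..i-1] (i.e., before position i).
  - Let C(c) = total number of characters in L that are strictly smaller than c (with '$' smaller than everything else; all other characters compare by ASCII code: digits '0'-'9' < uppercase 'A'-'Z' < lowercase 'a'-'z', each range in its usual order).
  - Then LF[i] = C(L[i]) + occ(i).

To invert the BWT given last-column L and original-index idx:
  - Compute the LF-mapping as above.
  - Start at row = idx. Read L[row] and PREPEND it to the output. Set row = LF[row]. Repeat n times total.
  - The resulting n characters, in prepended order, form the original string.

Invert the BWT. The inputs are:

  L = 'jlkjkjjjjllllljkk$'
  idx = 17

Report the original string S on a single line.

Answer: llkjjkjjjjlklkllj$

Derivation:
LF mapping: 1 12 8 2 9 3 4 5 6 13 14 15 16 17 7 10 11 0
Walk LF starting at row 17, prepending L[row]:
  step 1: row=17, L[17]='$', prepend. Next row=LF[17]=0
  step 2: row=0, L[0]='j', prepend. Next row=LF[0]=1
  step 3: row=1, L[1]='l', prepend. Next row=LF[1]=12
  step 4: row=12, L[12]='l', prepend. Next row=LF[12]=16
  step 5: row=16, L[16]='k', prepend. Next row=LF[16]=11
  step 6: row=11, L[11]='l', prepend. Next row=LF[11]=15
  step 7: row=15, L[15]='k', prepend. Next row=LF[15]=10
  step 8: row=10, L[10]='l', prepend. Next row=LF[10]=14
  step 9: row=14, L[14]='j', prepend. Next row=LF[14]=7
  step 10: row=7, L[7]='j', prepend. Next row=LF[7]=5
  step 11: row=5, L[5]='j', prepend. Next row=LF[5]=3
  step 12: row=3, L[3]='j', prepend. Next row=LF[3]=2
  step 13: row=2, L[2]='k', prepend. Next row=LF[2]=8
  step 14: row=8, L[8]='j', prepend. Next row=LF[8]=6
  step 15: row=6, L[6]='j', prepend. Next row=LF[6]=4
  step 16: row=4, L[4]='k', prepend. Next row=LF[4]=9
  step 17: row=9, L[9]='l', prepend. Next row=LF[9]=13
  step 18: row=13, L[13]='l', prepend. Next row=LF[13]=17
Reversed output: llkjjkjjjjlklkllj$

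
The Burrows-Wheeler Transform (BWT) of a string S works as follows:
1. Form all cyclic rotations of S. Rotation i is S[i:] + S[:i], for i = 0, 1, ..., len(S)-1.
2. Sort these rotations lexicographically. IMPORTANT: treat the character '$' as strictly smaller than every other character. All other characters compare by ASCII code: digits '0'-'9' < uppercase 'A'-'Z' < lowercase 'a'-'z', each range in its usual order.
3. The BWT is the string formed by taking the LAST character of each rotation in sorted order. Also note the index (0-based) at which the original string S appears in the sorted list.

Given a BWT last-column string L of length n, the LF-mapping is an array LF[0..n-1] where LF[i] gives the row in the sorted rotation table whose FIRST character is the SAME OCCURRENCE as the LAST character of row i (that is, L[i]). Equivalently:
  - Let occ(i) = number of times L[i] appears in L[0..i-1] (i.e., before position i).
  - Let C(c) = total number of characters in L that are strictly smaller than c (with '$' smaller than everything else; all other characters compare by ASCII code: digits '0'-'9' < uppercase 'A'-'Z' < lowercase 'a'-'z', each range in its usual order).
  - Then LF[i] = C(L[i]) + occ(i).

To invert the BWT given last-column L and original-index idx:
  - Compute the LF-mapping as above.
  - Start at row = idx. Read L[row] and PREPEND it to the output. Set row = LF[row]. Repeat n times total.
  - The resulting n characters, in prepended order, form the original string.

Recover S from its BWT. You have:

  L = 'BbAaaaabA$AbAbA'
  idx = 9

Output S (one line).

LF mapping: 6 11 1 7 8 9 10 12 2 0 3 13 4 14 5
Walk LF starting at row 9, prepending L[row]:
  step 1: row=9, L[9]='$', prepend. Next row=LF[9]=0
  step 2: row=0, L[0]='B', prepend. Next row=LF[0]=6
  step 3: row=6, L[6]='a', prepend. Next row=LF[6]=10
  step 4: row=10, L[10]='A', prepend. Next row=LF[10]=3
  step 5: row=3, L[3]='a', prepend. Next row=LF[3]=7
  step 6: row=7, L[7]='b', prepend. Next row=LF[7]=12
  step 7: row=12, L[12]='A', prepend. Next row=LF[12]=4
  step 8: row=4, L[4]='a', prepend. Next row=LF[4]=8
  step 9: row=8, L[8]='A', prepend. Next row=LF[8]=2
  step 10: row=2, L[2]='A', prepend. Next row=LF[2]=1
  step 11: row=1, L[1]='b', prepend. Next row=LF[1]=11
  step 12: row=11, L[11]='b', prepend. Next row=LF[11]=13
  step 13: row=13, L[13]='b', prepend. Next row=LF[13]=14
  step 14: row=14, L[14]='A', prepend. Next row=LF[14]=5
  step 15: row=5, L[5]='a', prepend. Next row=LF[5]=9
Reversed output: aAbbbAAaAbaAaB$

Answer: aAbbbAAaAbaAaB$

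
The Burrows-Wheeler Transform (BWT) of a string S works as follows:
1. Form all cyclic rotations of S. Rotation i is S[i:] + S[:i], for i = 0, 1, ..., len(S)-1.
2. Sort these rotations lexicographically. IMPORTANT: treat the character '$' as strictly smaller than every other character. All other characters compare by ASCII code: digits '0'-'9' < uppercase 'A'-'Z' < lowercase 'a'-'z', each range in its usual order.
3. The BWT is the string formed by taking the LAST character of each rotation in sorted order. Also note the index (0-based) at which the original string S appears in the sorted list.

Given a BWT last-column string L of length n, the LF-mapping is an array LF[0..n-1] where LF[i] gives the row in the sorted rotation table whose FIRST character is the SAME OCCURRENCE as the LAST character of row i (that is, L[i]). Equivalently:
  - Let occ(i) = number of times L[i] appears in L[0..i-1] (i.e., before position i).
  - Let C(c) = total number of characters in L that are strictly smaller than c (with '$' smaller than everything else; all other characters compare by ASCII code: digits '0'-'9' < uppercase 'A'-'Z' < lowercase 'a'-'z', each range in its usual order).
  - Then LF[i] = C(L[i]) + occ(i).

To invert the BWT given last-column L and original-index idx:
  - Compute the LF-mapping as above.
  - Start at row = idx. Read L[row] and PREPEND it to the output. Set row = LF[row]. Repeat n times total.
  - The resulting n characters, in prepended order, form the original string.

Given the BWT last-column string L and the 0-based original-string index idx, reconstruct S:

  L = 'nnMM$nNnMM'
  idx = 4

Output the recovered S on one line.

LF mapping: 6 7 1 2 0 8 5 9 3 4
Walk LF starting at row 4, prepending L[row]:
  step 1: row=4, L[4]='$', prepend. Next row=LF[4]=0
  step 2: row=0, L[0]='n', prepend. Next row=LF[0]=6
  step 3: row=6, L[6]='N', prepend. Next row=LF[6]=5
  step 4: row=5, L[5]='n', prepend. Next row=LF[5]=8
  step 5: row=8, L[8]='M', prepend. Next row=LF[8]=3
  step 6: row=3, L[3]='M', prepend. Next row=LF[3]=2
  step 7: row=2, L[2]='M', prepend. Next row=LF[2]=1
  step 8: row=1, L[1]='n', prepend. Next row=LF[1]=7
  step 9: row=7, L[7]='n', prepend. Next row=LF[7]=9
  step 10: row=9, L[9]='M', prepend. Next row=LF[9]=4
Reversed output: MnnMMMnNn$

Answer: MnnMMMnNn$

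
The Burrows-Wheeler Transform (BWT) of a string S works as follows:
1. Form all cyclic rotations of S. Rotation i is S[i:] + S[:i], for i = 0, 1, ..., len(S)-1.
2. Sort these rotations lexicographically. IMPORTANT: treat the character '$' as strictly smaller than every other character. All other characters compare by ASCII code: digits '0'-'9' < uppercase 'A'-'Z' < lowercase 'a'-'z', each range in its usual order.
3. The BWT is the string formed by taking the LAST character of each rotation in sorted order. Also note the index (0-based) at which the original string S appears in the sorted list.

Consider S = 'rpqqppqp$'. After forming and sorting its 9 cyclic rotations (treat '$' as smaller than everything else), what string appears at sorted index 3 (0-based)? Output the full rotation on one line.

All 9 rotations (rotation i = S[i:]+S[:i]):
  rot[0] = rpqqppqp$
  rot[1] = pqqppqp$r
  rot[2] = qqppqp$rp
  rot[3] = qppqp$rpq
  rot[4] = ppqp$rpqq
  rot[5] = pqp$rpqqp
  rot[6] = qp$rpqqpp
  rot[7] = p$rpqqppq
  rot[8] = $rpqqppqp
Sorted (with $ < everything):
  sorted[0] = $rpqqppqp
  sorted[1] = p$rpqqppq
  sorted[2] = ppqp$rpqq
  sorted[3] = pqp$rpqqp
  sorted[4] = pqqppqp$r
  sorted[5] = qp$rpqqpp
  sorted[6] = qppqp$rpq
  sorted[7] = qqppqp$rp
  sorted[8] = rpqqppqp$
sorted[3] = pqp$rpqqp

Answer: pqp$rpqqp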